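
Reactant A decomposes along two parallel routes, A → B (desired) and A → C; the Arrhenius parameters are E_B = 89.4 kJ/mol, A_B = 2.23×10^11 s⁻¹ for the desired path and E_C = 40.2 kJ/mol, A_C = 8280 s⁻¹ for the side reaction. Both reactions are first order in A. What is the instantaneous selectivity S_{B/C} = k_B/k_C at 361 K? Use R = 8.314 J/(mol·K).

Since both paths have the same order in A, the concentration cancels and S_{B/C} = k_B/k_C = (A_B/A_C)·exp[(E_C−E_B)/(RT)].
(E_C−E_B)/(RT) = (40.2−89.4)×10³/(8.314×361) = -49200/3001 = -16.39.
k_B/k_C = (2.23×10^11/8280)·exp(-16.39) = 2.693×10^7 × 7.599×10^-8 = 2.05.
Since E_B > E_C, raising the temperature improves selectivity toward B.

2.05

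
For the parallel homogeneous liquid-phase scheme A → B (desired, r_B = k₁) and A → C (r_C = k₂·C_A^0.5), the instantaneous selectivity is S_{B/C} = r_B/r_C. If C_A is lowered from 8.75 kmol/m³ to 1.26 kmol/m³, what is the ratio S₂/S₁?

2.64

S_{B/C} = (k₁/k₂)·C_A^-0.5, so S₂/S₁ = (C_{A,2}/C_{A,1})^-0.5.
= (1.26/8.75)^(-0.5) = (0.1440)^(-0.5) = 2.64.
Selectivity toward B rises as C_A falls — low-concentration operation is favoured.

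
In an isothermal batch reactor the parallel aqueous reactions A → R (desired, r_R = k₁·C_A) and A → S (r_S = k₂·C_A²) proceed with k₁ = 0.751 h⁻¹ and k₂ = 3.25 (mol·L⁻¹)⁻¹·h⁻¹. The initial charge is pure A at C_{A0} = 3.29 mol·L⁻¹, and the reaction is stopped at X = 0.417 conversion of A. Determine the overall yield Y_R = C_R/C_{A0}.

0.0347

C_A = C_{A0}(1−X) = 1.918 mol·L⁻¹.
Along a PFR/batch, dC_R/dC_A = −r_R/(r_R+r_S) = −k₁/(k₁+k₂·C_A).
Integrating from C_{A0} to C_A: C_R = (0.751/3.25)·ln[(0.751+3.25·3.29)/(0.751+3.25·1.92)] = 0.2311·ln(11.44/6.985) = 0.1141 mol·L⁻¹.
Y_R = C_R/C_{A0} = 0.1141/3.29 = 0.0347.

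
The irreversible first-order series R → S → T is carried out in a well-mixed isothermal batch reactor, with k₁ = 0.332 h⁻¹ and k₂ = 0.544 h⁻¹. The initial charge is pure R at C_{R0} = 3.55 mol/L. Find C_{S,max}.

For a first-order series the maximum intermediate yield is C_{S,max}/C_{R0} = (k₁/k₂)^[k₂/(k₂−k₁)].
= (0.332/0.544)^(0.544/(0.544−0.332)) = (0.6103)^(2.566) = 0.2816.
C_{S,max} = 0.2816×3.55 = 1.000 mol/L.

1.000 mol/L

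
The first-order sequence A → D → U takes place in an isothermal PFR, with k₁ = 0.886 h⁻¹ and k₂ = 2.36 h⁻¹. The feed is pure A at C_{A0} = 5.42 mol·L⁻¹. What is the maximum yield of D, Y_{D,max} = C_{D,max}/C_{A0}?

Evaluating C_D at τ_opt = ln(k₂/k₁)/(k₂−k₁) gives C_{D,max}/C_{A0} = (k₁/k₂)^[k₂/(k₂−k₁)].
= (0.886/2.36)^(2.36/(2.36−0.886)) = (0.3754)^(1.601) = 0.2083.

0.208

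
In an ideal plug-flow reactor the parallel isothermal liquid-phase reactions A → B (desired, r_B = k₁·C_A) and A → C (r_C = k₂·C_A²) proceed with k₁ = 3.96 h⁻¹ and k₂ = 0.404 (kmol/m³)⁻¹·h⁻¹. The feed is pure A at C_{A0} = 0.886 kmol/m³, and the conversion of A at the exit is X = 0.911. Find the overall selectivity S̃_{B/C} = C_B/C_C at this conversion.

C_A = C_{A0}(1−X) = 0.07885 kmol/m³.
Along a PFR/batch, dC_B/dC_A = −r_B/(r_B+r_C) = −k₁/(k₁+k₂·C_A).
Integrating from C_{A0} to C_A: C_B = (3.96/0.404)·ln[(3.96+0.404·0.886)/(3.96+0.404·0.0789)] = 9.802·ln(4.318/3.992) = 0.7697 kmol/m³.
C_C = (C_{A0}−C_A)−C_B = 0.03747 kmol/m³; S̃_{B/C} = 0.7697/0.03747 = 20.5.

20.5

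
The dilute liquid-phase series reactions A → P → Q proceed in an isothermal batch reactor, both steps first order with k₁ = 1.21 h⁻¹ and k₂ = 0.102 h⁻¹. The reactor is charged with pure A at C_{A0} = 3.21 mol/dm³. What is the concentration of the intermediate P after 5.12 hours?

For first-order series with pure A initially, C_P(t) = k₁C_{A0}/(k₂−k₁)·(e^(−k₁t) − e^(−k₂t)).
e^(−k₁t) = e^(−1.21×5.12) = e^(−6.195) = 0.002039; e^(−k₂t) = e^(−0.5222) = 0.5932.
C_P = 1.21×3.21/(0.102−1.21) × (0.002039−0.5932) = (-3.506)×(-0.5912) = 2.072 mol/dm³.

2.07 mol/dm³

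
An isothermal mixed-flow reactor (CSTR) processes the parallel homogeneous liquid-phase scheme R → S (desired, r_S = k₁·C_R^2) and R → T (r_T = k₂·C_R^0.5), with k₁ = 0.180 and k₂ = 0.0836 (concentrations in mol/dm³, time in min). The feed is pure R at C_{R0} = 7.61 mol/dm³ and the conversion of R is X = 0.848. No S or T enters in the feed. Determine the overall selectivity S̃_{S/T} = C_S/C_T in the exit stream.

Exit C_R = C_{R0}(1−X) = 7.61×0.152 = 1.157 mol/dm³.
A CSTR operates uniformly at the exit composition, giving r_S = 0.2408 and r_T = 0.08991 (each k·C_R^n at C_R = 1.157).
Overall selectivity = C_S/C_T = r_Sτ/(r_Tτ) = r_S/r_T = 2.68.

2.68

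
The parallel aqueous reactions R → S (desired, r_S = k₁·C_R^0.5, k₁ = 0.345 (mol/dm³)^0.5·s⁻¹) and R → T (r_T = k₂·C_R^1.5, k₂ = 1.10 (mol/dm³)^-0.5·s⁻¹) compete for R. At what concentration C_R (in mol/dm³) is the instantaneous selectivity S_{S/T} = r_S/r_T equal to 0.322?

S_{S/T} = (k₁/k₂)·C_R⁻¹ ⇒ C_R = (S·k₂/k₁)^(-1).
= (0.322×1.10/0.345)^(-1) = (1.027)^(-1) = 0.974 mol/dm³.

0.974 mol/dm³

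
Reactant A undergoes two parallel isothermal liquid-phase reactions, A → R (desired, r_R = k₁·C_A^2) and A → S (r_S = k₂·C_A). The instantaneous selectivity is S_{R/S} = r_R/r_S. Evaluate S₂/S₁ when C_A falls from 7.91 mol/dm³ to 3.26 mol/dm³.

S_{R/S} = (k₁/k₂)·C_A, so S₂/S₁ = (C_{A,2}/C_{A,1}).
= 3.26/7.91 = 0.412.

0.412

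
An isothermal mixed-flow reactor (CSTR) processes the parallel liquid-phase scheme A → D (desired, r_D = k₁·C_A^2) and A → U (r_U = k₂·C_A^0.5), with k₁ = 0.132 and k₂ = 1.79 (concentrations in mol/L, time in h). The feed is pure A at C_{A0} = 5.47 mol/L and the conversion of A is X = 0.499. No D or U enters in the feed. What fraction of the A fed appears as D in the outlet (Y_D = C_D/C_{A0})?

Exit C_A = C_{A0}(1−X) = 5.47×0.501 = 2.740 mol/L.
In a CSTR the entire volume is at exit conditions, so r_D = 0.132×2.740^2 = 0.9913 and r_U = 1.79×2.740^0.5 = 2.963.
Fraction of consumed A going to D: r_D/(r_D+r_U) = 0.2507.
C_D = 0.2507·C_{A0}·X = 0.2507×5.47×0.499 = 0.684 mol/L; Y_D = C_D/C_{A0} = 0.125.

0.125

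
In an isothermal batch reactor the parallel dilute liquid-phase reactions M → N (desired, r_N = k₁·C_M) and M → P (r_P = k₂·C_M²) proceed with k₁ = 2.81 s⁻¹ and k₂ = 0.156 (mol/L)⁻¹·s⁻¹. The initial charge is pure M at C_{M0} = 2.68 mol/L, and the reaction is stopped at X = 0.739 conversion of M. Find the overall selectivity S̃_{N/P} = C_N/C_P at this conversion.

10.8

C_M = C_{M0}(1−X) = 0.6995 mol/L.
Along a PFR/batch, dC_N/dC_M = −r_N/(r_N+r_P) = −k₁/(k₁+k₂·C_M).
Integrating from C_{M0} to C_M: C_N = (2.81/0.156)·ln[(2.81+0.156·2.68)/(2.81+0.156·0.699)] = 18.01·ln(3.228/2.919) = 1.812 mol/L.
C_P = (C_{M0}−C_M)−C_N = 0.1683 mol/L; S̃_{N/P} = 1.812/0.1683 = 10.8.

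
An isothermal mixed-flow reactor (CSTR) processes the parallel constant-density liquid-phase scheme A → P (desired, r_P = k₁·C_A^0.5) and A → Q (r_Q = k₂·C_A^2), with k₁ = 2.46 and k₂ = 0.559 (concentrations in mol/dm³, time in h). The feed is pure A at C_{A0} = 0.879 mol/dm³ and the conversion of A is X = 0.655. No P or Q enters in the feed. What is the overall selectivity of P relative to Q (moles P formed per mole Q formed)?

26.4

Exit C_A = C_{A0}(1−X) = 0.879×0.345 = 0.3033 mol/dm³.
Rates in a CSTR are evaluated at the outlet concentration: r_P = 2.46×0.3033^0.5 = 1.355, r_Q = 0.559×0.3033^2 = 0.05141.
Overall selectivity = C_P/C_Q = r_Pτ/(r_Qτ) = r_P/r_Q = 26.4.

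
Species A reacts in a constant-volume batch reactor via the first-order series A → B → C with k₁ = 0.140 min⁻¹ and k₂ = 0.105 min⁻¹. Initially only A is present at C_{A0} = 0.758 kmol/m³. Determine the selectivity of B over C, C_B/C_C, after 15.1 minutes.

Solving the coupled first-order balances gives C_B(t) = [k₁/(k₂−k₁)]·C_{A0}·(e^(−k₁t) − e^(−k₂t)).
e^(−k₁t) = e^(−0.140×15.1) = e^(−2.114) = 0.1208; e^(−k₂t) = e^(−1.585) = 0.2048.
C_B = 0.140×0.758/(0.105−0.140) × (0.1208−0.2048) = (-3.032)×(-0.08409) = 0.2550 kmol/m³.
C_A = C_{A0}e^(−k₁t) = 0.09153 kmol/m³, so C_C = C_{A0}−C_A−C_B = 0.4115 kmol/m³; C_B/C_C = 0.620.

0.620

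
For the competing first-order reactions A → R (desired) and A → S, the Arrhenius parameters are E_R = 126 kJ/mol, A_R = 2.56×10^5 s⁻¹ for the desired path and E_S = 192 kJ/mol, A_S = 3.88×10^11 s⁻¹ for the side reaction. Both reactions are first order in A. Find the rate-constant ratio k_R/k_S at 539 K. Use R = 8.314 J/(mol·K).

1.64

k_R/k_S = (A_R/A_S)·exp[−(E_R−E_S)/(RT)] = (A_R/A_S)·exp[(E_S−E_R)/(RT)].
(E_S−E_R)/(RT) = (192−126)×10³/(8.314×539) = 66000/4481 = 14.73.
k_R/k_S = (2.56×10^5/3.88×10^11)·exp(14.73) = 6.598×10^-7 × 2.491×10^6 = 1.64.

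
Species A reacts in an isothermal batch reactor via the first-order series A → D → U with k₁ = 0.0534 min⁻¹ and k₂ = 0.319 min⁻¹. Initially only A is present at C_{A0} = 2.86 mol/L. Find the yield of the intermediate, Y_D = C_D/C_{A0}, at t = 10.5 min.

0.108

Solving the coupled first-order balances gives C_D(t) = [k₁/(k₂−k₁)]·C_{A0}·(e^(−k₁t) − e^(−k₂t)).
e^(−k₁t) = e^(−0.0534×10.5) = e^(−0.5607) = 0.5708; e^(−k₂t) = e^(−3.349) = 0.03510.
C_D = 0.0534×2.86/(0.319−0.0534) × (0.5708−0.03510) = 0.5750×0.5357 = 0.3080 mol/L.
Y_D = C_D/C_{A0} = 0.3080/2.86 = 0.108.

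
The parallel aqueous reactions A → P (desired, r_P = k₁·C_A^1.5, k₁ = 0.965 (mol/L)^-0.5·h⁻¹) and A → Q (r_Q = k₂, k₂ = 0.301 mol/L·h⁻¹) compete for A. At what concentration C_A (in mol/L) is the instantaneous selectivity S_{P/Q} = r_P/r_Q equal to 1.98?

0.725 mol/L

S_{P/Q} = (k₁/k₂)·C_A^1.5 ⇒ C_A = (S·k₂/k₁)^(1/1.5).
= (1.98×0.301/0.965)^(0.6667) = (0.6176)^(0.6667) = 0.725 mol/L.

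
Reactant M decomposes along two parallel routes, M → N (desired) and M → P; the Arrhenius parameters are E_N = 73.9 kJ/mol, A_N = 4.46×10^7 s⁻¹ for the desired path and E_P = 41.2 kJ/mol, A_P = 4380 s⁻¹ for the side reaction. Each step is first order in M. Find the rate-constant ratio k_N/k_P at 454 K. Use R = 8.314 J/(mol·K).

1.76

With equal orders, S_{N/P} = k_N/k_P = (A_N/A_P)·exp[(E_P−E_N)/(RT)].
(E_P−E_N)/(RT) = (41.2−73.9)×10³/(8.314×454) = -32700/3775 = -8.663.
k_N/k_P = (4.46×10^7/4380)·exp(-8.663) = 10183 × 1.728×10^-4 = 1.76.
Since E_N > E_P, raising the temperature improves selectivity toward N.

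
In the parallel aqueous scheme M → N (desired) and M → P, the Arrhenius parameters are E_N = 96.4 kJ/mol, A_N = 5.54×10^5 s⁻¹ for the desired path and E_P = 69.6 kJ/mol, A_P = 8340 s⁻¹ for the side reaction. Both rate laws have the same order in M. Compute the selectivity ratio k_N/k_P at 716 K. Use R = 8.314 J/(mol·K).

0.736

Since both paths have the same order in M, the concentration cancels and S_{N/P} = k_N/k_P = (A_N/A_P)·exp[(E_P−E_N)/(RT)].
(E_P−E_N)/(RT) = (69.6−96.4)×10³/(8.314×716) = -26800/5953 = -4.502.
k_N/k_P = (5.54×10^5/8340)·exp(-4.502) = 66.43 × 0.01109 = 0.736.
Since E_N > E_P, raising the temperature improves selectivity toward N.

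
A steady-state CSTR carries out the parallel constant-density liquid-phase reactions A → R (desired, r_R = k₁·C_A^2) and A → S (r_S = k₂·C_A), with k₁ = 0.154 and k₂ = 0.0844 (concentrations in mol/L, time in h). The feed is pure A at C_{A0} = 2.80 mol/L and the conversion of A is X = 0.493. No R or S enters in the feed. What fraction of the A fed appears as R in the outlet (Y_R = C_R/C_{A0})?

0.356

Exit C_A = C_{A0}(1−X) = 2.80×0.507 = 1.420 mol/L.
A CSTR operates uniformly at the exit composition, giving r_R = 0.3104 and r_S = 0.1198 (each k·C_A^n at C_A = 1.420).
Fraction of consumed A going to R: r_R/(r_R+r_S) = 0.7215.
C_R = 0.7215·C_{A0}·X = 0.7215×2.80×0.493 = 0.996 mol/L; Y_R = C_R/C_{A0} = 0.356.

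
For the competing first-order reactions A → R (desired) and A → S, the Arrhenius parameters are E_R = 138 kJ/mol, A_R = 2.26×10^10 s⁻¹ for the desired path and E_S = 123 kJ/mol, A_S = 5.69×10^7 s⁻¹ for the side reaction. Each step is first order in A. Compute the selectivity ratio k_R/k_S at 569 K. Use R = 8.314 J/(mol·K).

16.7

With equal orders, S_{R/S} = k_R/k_S = (A_R/A_S)·exp[(E_S−E_R)/(RT)].
(E_S−E_R)/(RT) = (123−138)×10³/(8.314×569) = -15000/4731 = -3.171.
k_R/k_S = (2.26×10^10/5.69×10^7)·exp(-3.171) = 397.2 × 0.04197 = 16.7.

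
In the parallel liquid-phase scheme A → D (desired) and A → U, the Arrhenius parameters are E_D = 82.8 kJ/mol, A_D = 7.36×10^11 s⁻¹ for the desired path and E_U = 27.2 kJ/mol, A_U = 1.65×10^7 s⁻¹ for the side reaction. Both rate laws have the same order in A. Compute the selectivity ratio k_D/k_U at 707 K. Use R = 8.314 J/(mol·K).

3.48

Since both paths have the same order in A, the concentration cancels and S_{D/U} = k_D/k_U = (A_D/A_U)·exp[(E_U−E_D)/(RT)].
(E_U−E_D)/(RT) = (27.2−82.8)×10³/(8.314×707) = -55600/5878 = -9.459.
k_D/k_U = (7.36×10^11/1.65×10^7)·exp(-9.459) = 44606 × 7.798×10^-5 = 3.48.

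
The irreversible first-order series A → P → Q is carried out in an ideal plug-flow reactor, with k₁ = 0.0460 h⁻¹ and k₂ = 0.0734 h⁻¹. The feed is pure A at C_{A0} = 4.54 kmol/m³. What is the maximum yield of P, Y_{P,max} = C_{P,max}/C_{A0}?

At the optimum, C_{P,max}/C_{A0} = (k₁/k₂)^[k₂/(k₂−k₁)].
= (0.0460/0.0734)^(0.0734/(0.0734−0.0460)) = (0.6267)^(2.679) = 0.2860.

0.286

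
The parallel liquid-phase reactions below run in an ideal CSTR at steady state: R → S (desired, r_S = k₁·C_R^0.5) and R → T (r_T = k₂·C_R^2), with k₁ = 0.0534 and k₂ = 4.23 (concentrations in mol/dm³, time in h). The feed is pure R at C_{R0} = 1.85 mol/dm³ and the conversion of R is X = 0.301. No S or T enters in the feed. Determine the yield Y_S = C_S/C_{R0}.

0.00256

Exit C_R = C_{R0}(1−X) = 1.85×0.699 = 1.293 mol/dm³.
In a CSTR the entire volume is at exit conditions, so r_S = 0.0534×1.293^0.5 = 0.06072 and r_T = 4.23×1.293^2 = 7.074.
Fraction of consumed R going to S: r_S/(r_S+r_T) = 0.008512.
C_S = 0.008512·C_{R0}·X = 0.008512×1.85×0.301 = 0.00474 mol/dm³; Y_S = C_S/C_{R0} = 0.00256.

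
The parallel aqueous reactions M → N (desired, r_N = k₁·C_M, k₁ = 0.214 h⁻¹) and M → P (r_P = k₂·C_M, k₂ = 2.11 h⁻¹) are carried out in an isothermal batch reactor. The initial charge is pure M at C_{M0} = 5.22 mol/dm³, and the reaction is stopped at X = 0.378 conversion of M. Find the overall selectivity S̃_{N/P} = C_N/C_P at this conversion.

C_M = C_{M0}(1−X) = 3.247 mol/dm³.
Both paths are first order in M, so the instantaneous fraction to N is constant: dC_N/d(−C_M) = k₁/(k₁+k₂) = 0.09208.
C_N = 0.09208·(C_{M0}−C_M) = 0.09208×1.973 = 0.182 mol/dm³.
C_P = (C_{M0}−C_M)−C_N = 1.791 mol/dm³; S̃_{N/P} = 0.1817/1.791 = 0.101.

0.101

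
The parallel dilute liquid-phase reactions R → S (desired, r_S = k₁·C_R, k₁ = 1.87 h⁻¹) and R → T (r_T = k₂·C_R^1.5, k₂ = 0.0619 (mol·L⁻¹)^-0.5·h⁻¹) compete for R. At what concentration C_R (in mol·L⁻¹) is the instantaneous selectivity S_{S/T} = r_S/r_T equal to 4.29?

49.6 mol·L⁻¹

S_{S/T} = (k₁/k₂)·C_R^-0.5 ⇒ C_R = (S·k₂/k₁)^(-2).
= (4.29×0.0619/1.87)^(-2) = (0.1420)^(-2) = 49.6 mol·L⁻¹.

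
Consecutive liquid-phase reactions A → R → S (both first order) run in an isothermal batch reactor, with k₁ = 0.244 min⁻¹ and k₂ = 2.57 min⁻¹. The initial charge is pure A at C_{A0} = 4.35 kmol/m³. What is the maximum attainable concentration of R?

At the optimum, C_{R,max}/C_{A0} = (k₁/k₂)^[k₂/(k₂−k₁)].
= (0.244/2.57)^(2.57/(2.57−0.244)) = (0.09494)^(1.105) = 0.07416.
C_{R,max} = 0.07416×4.35 = 0.323 kmol/m³.

0.323 kmol/m³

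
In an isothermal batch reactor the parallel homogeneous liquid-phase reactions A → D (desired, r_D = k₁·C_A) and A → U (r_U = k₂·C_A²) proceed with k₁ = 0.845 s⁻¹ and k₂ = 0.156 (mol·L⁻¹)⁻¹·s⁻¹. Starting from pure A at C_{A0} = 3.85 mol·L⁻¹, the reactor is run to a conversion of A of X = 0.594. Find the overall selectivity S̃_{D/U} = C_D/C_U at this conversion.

C_A = C_{A0}(1−X) = 1.563 mol·L⁻¹.
Along a PFR/batch, dC_D/dC_A = −r_D/(r_D+r_U) = −k₁/(k₁+k₂·C_A).
Integrating from C_{A0} to C_A: C_D = (0.845/0.156)·ln[(0.845+0.156·3.85)/(0.845+0.156·1.56)] = 5.417·ln(1.446/1.089) = 1.535 mol·L⁻¹.
C_U = (C_{A0}−C_A)−C_D = 0.7518 mol·L⁻¹; S̃_{D/U} = 1.535/0.7518 = 2.04.

2.04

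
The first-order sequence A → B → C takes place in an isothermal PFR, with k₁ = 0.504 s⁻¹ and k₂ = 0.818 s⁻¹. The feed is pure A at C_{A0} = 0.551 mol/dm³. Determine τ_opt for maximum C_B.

1.54 s

Setting dC_B/dτ = 0 gives τ_opt = ln(k₂/k₁)/(k₂−k₁).
= ln(0.818/0.504)/(0.818−0.504) = ln(1.623)/0.3140 = 0.4843/0.3140 = 1.54 s.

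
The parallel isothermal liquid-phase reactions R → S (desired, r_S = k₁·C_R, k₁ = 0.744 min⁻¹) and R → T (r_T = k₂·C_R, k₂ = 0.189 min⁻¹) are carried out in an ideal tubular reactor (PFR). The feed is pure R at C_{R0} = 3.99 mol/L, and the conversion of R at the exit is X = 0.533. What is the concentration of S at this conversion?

1.70 mol/L

C_R = C_{R0}(1−X) = 1.863 mol/L.
Both paths are first order in R, so the instantaneous fraction to S is constant: dC_S/d(−C_R) = k₁/(k₁+k₂) = 0.7974.
C_S = 0.7974·(C_{R0}−C_R) = 0.7974×2.127 = 1.70 mol/L.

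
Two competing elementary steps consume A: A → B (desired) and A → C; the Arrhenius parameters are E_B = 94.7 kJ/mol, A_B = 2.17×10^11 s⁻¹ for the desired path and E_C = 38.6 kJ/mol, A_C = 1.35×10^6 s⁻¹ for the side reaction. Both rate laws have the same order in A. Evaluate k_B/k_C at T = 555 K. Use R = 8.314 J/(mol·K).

0.843

With equal orders, S_{B/C} = k_B/k_C = (A_B/A_C)·exp[(E_C−E_B)/(RT)].
(E_C−E_B)/(RT) = (38.6−94.7)×10³/(8.314×555) = -56100/4614 = -12.16.
k_B/k_C = (2.17×10^11/1.35×10^6)·exp(-12.16) = 1.607×10^5 × 5.247×10^-6 = 0.843.
Since E_B > E_C, raising the temperature improves selectivity toward B.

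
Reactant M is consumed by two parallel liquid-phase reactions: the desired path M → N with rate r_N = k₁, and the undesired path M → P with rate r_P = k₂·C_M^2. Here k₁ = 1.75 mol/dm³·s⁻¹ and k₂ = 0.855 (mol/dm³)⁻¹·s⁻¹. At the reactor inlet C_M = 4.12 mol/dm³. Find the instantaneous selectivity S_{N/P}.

0.121

S_{N/P} = r_N/r_P = (k₁)/(k₂·C_M^2) = (k₁/k₂)·C_M^-2.
= (1.75) / (0.855×4.120^2) = 1.750/14.51 = 0.121.
The undesired path is higher order in M, so low C_M (CSTR or dilute feed) favours N.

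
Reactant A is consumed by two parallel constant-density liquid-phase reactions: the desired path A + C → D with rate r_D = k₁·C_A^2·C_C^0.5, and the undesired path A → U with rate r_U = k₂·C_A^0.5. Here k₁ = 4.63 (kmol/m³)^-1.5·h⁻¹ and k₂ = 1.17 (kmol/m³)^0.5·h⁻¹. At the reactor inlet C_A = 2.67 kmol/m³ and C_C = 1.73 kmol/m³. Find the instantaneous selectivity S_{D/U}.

22.7

S_{D/U} = r_D/r_U = (k₁·C_A^2·C_C^0.5)/(k₂·C_A^0.5) = (k₁/k₂)·C_A^1.5·C_C^0.5.
= (4.63×2.670^2×1.730^0.5) / (1.17×2.670^0.5) = 43.41/1.912 = 22.7.
Since the desired path is higher order in A, keeping C_A high (PFR or concentrated feed) favours D.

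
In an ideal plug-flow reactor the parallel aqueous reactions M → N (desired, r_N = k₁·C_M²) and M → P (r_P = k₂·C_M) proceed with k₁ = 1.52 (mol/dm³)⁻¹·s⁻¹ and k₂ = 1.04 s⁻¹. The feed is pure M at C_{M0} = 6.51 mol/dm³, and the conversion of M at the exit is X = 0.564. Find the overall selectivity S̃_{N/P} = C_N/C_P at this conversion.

6.51

C_M = C_{M0}(1−X) = 2.838 mol/dm³.
Along a PFR/batch, dC_P/dC_M = −r_P/(r_N+r_P) = −k₂/(k₂+k₁·C_M).
Integrating from C_{M0} to C_M: C_P = (1.04/1.52)·ln[(1.04+1.52·6.51)/(1.04+1.52·2.84)] = 0.6842·ln(10.94/5.354) = 0.4886 mol/dm³.
Then C_N = (C_{M0}−C_M) − C_P = 3.672 − 0.4886 = 3.183 mol/dm³.
S̃_{N/P} = C_N/C_P = 3.183/0.4886 = 6.51.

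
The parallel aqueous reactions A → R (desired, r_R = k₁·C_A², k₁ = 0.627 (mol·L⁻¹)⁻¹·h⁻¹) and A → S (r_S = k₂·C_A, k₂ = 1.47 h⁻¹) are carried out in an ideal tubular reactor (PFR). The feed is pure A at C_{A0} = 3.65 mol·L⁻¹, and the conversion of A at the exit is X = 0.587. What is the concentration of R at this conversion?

1.11 mol·L⁻¹

C_A = C_{A0}(1−X) = 1.507 mol·L⁻¹.
Along a PFR/batch, dC_S/dC_A = −r_S/(r_R+r_S) = −k₂/(k₂+k₁·C_A).
Integrating from C_{A0} to C_A: C_S = (1.47/0.627)·ln[(1.47+0.627·3.65)/(1.47+0.627·1.51)] = 2.344·ln(3.759/2.415) = 1.037 mol·L⁻¹.
Then C_R = (C_{A0}−C_A) − C_S = 2.143 − 1.037 = 1.106 mol·L⁻¹.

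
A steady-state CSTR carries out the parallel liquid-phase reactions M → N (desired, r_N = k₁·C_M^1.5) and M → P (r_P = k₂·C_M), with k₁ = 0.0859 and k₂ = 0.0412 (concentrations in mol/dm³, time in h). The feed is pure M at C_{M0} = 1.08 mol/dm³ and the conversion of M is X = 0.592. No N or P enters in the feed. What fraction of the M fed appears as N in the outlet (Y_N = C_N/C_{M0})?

Exit C_M = C_{M0}(1−X) = 1.08×0.408 = 0.4406 mol/dm³.
In a CSTR the entire volume is at exit conditions, so r_N = 0.0859×0.4406^1.5 = 0.02513 and r_P = 0.0412×0.4406 = 0.01815.
Fraction of consumed M going to N: r_N/(r_N+r_P) = 0.5805.
C_N = 0.5805·C_{M0}·X = 0.5805×1.08×0.592 = 0.371 mol/dm³; Y_N = C_N/C_{M0} = 0.344.

0.344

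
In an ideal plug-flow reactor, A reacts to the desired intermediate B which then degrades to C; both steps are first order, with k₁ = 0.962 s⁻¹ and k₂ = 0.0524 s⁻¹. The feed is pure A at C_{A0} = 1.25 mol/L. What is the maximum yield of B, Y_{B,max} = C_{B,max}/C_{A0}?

At the optimum, C_{B,max}/C_{A0} = (k₁/k₂)^[k₂/(k₂−k₁)].
= (0.962/0.0524)^(0.0524/(0.0524−0.962)) = (18.36)^(-0.05761) = 0.8457.

0.846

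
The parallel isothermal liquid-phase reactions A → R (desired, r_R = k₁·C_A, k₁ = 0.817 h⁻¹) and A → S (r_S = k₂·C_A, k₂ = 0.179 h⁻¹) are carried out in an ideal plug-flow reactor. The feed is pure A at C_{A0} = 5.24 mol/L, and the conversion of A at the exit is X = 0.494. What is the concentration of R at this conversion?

2.12 mol/L

C_A = C_{A0}(1−X) = 2.651 mol/L.
Both paths are first order in A, so the instantaneous fraction to R is constant: dC_R/d(−C_A) = k₁/(k₁+k₂) = 0.8203.
C_R = 0.8203·(C_{A0}−C_A) = 0.8203×2.589 = 2.12 mol/L.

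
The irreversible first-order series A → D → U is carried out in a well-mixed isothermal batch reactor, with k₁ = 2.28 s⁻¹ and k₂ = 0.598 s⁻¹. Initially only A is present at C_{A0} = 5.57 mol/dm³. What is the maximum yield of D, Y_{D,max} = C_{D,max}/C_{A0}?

0.621

At the optimum, C_{D,max}/C_{A0} = (k₁/k₂)^[k₂/(k₂−k₁)].
= (2.28/0.598)^(0.598/(0.598−2.28)) = (3.813)^(-0.3555) = 0.6214.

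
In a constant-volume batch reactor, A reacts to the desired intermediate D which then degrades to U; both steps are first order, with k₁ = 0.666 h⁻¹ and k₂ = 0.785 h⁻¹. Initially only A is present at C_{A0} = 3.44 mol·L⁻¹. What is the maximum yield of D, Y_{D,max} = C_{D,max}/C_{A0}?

For a first-order series the maximum intermediate yield is C_{D,max}/C_{A0} = (k₁/k₂)^[k₂/(k₂−k₁)].
= (0.666/0.785)^(0.785/(0.785−0.666)) = (0.8484)^(6.597) = 0.3381.

0.338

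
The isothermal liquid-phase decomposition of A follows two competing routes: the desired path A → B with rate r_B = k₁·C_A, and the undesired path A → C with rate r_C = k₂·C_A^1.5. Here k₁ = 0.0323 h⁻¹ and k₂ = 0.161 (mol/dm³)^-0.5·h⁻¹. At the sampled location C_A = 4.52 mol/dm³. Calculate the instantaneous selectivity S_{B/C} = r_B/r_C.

0.0944

S_{B/C} = r_B/r_C = (k₁·C_A)/(k₂·C_A^1.5) = (k₁/k₂)·C_A^-0.5.
= (0.0323×4.520) / (0.161×4.520^1.5) = 0.1460/1.547 = 0.0944.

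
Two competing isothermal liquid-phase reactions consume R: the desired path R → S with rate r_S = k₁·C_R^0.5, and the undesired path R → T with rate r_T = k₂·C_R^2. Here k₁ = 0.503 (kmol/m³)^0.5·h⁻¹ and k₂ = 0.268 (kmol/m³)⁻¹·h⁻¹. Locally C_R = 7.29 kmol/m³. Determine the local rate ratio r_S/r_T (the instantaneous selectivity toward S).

0.0954

S_{S/T} = r_S/r_T = (k₁·C_R^0.5)/(k₂·C_R^2) = (k₁/k₂)·C_R^-1.5.
= (0.503×7.290^0.5) / (0.268×7.290^2) = 1.358/14.24 = 0.0954.
The undesired path is higher order in R, so low C_R (CSTR or dilute feed) favours S.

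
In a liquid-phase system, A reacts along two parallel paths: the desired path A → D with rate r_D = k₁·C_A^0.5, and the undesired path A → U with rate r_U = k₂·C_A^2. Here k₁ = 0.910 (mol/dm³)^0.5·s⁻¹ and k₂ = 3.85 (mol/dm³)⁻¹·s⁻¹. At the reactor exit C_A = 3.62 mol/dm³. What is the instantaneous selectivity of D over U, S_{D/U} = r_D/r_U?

S_{D/U} = r_D/r_U = (k₁·C_A^0.5)/(k₂·C_A^2) = (k₁/k₂)·C_A^-1.5.
= (0.910×3.620^0.5) / (3.85×3.620^2) = 1.731/50.45 = 0.0343.
The undesired path is higher order in A, so low C_A (CSTR or dilute feed) favours D.

0.0343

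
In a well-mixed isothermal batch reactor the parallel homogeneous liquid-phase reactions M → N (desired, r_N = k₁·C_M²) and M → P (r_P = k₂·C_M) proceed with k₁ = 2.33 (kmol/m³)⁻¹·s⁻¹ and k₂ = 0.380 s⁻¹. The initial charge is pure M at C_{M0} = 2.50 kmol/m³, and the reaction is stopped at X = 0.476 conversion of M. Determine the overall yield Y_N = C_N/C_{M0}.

0.437

C_M = C_{M0}(1−X) = 1.310 kmol/m³.
Along a PFR/batch, dC_P/dC_M = −r_P/(r_N+r_P) = −k₂/(k₂+k₁·C_M).
Integrating from C_{M0} to C_M: C_P = (0.380/2.33)·ln[(0.380+2.33·2.50)/(0.380+2.33·1.31)] = 0.1631·ln(6.205/3.432) = 0.09657 kmol/m³.
Then C_N = (C_{M0}−C_M) − C_P = 1.190 − 0.09657 = 1.093 kmol/m³.
Y_N = C_N/C_{M0} = 1.093/2.50 = 0.437.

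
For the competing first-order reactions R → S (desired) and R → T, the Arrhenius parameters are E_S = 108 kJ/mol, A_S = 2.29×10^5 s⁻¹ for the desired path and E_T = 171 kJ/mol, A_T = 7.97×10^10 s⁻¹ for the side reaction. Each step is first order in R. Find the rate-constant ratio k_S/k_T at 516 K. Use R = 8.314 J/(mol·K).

k_S/k_T = (A_S/A_T)·exp[−(E_S−E_T)/(RT)] = (A_S/A_T)·exp[(E_T−E_S)/(RT)].
(E_T−E_S)/(RT) = (171−108)×10³/(8.314×516) = 63000/4290 = 14.69.
k_S/k_T = (2.29×10^5/7.97×10^10)·exp(14.69) = 2.873×10^-6 × 2.386×10^6 = 6.86.

6.86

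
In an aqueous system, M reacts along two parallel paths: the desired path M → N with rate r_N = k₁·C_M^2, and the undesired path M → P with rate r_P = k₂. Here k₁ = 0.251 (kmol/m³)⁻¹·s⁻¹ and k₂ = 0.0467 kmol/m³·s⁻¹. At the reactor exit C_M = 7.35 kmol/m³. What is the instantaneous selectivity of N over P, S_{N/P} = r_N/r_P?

290

S_{N/P} = r_N/r_P = (k₁·C_M^2)/(k₂) = (k₁/k₂)·C_M^2.
= (0.251×7.350^2) / (0.0467) = 13.56/0.04670 = 290.
Since the desired path is higher order in M, keeping C_M high (PFR or concentrated feed) favours N.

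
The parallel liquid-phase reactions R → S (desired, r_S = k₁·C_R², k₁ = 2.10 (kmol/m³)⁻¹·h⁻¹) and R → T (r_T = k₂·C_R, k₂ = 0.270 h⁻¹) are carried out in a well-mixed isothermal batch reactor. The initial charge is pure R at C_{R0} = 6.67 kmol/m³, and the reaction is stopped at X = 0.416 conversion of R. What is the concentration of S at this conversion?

C_R = C_{R0}(1−X) = 3.895 kmol/m³.
Along a PFR/batch, dC_T/dC_R = −r_T/(r_S+r_T) = −k₂/(k₂+k₁·C_R).
Integrating from C_{R0} to C_R: C_T = (0.270/2.10)·ln[(0.270+2.10·6.67)/(0.270+2.10·3.90)] = 0.1286·ln(14.28/8.450) = 0.06743 kmol/m³.
Then C_S = (C_{R0}−C_R) − C_T = 2.775 − 0.06743 = 2.707 kmol/m³.

2.71 kmol/m³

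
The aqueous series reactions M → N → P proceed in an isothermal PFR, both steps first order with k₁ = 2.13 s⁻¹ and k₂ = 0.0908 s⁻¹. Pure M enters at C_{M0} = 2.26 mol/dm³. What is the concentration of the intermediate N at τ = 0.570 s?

1.54 mol/dm³

For first-order series with pure M initially, C_N(τ) = k₁C_{M0}/(k₂−k₁)·(e^(−k₁τ) − e^(−k₂τ)).
e^(−k₁τ) = e^(−2.13×0.570) = e^(−1.214) = 0.2970; e^(−k₂τ) = e^(−0.05176) = 0.9496.
C_N = 2.13×2.26/(0.0908−2.13) × (0.2970−0.9496) = (-2.361)×(-0.6526) = 1.541 mol/dm³.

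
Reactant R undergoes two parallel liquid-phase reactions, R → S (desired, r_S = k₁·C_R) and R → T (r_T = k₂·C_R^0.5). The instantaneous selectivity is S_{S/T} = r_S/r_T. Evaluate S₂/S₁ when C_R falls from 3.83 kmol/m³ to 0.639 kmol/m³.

0.408

S_{S/T} = (k₁/k₂)·C_R^0.5, so S₂/S₁ = (C_{R,2}/C_{R,1})^0.5.
= (0.639/3.83)^0.5 = (0.1668)^0.5 = 0.408.
Selectivity toward S falls as C_R falls — high-concentration operation is favoured.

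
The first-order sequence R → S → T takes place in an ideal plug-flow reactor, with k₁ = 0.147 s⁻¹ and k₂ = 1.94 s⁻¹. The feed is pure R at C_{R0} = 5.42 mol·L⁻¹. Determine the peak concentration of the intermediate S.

0.332 mol·L⁻¹

Evaluating C_S at τ_opt = ln(k₂/k₁)/(k₂−k₁) gives C_{S,max}/C_{R0} = (k₁/k₂)^[k₂/(k₂−k₁)].
= (0.147/1.94)^(1.94/(1.94−0.147)) = (0.07577)^(1.082) = 0.06133.
C_{S,max} = 0.06133×5.42 = 0.332 mol·L⁻¹.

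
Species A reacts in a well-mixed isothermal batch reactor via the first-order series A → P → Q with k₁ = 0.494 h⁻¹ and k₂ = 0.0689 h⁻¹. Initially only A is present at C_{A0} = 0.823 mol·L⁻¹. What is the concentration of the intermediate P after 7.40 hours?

0.550 mol·L⁻¹

Solving the coupled first-order balances gives C_P(t) = [k₁/(k₂−k₁)]·C_{A0}·(e^(−k₁t) − e^(−k₂t)).
e^(−k₁t) = e^(−0.494×7.40) = e^(−3.656) = 0.02585; e^(−k₂t) = e^(−0.5099) = 0.6006.
C_P = 0.494×0.823/(0.0689−0.494) × (0.02585−0.6006) = (-0.9564)×(-0.5747) = 0.5497 mol·L⁻¹.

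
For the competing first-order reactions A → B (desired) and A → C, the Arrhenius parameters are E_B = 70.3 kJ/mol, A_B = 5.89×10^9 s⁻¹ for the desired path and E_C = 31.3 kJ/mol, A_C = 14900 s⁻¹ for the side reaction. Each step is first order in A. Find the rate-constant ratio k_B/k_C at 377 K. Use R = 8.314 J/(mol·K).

1.56

With equal orders, S_{B/C} = k_B/k_C = (A_B/A_C)·exp[(E_C−E_B)/(RT)].
(E_C−E_B)/(RT) = (31.3−70.3)×10³/(8.314×377) = -39000/3134 = -12.44.
k_B/k_C = (5.89×10^9/14900)·exp(-12.44) = 3.953×10^5 × 3.947×10^-6 = 1.56.
Since E_B > E_C, raising the temperature improves selectivity toward B.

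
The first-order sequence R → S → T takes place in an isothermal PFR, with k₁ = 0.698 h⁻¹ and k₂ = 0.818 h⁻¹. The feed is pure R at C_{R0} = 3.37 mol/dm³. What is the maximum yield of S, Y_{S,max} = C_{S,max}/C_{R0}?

0.339

At the optimum, C_{S,max}/C_{R0} = (k₁/k₂)^[k₂/(k₂−k₁)].
= (0.698/0.818)^(0.818/(0.818−0.698)) = (0.8533)^(6.817) = 0.3391.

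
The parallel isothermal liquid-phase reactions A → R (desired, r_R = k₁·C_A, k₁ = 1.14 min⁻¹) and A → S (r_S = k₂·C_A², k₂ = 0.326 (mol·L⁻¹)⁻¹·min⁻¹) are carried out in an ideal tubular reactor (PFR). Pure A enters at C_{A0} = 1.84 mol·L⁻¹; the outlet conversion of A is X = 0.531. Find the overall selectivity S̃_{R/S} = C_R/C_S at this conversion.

C_A = C_{A0}(1−X) = 0.8630 mol·L⁻¹.
Along a PFR/batch, dC_R/dC_A = −r_R/(r_R+r_S) = −k₁/(k₁+k₂·C_A).
Integrating from C_{A0} to C_A: C_R = (1.14/0.326)·ln[(1.14+0.326·1.84)/(1.14+0.326·0.863)] = 3.497·ln(1.740/1.421) = 0.7071 mol·L⁻¹.
C_S = (C_{A0}−C_A)−C_R = 0.2699 mol·L⁻¹; S̃_{R/S} = 0.7071/0.2699 = 2.62.

2.62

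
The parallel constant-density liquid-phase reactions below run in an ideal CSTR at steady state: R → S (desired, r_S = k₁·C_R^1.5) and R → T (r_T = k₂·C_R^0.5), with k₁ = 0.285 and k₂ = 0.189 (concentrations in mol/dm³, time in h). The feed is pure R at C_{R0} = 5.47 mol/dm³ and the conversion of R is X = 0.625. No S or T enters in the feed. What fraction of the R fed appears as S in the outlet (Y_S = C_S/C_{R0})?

0.472

Exit C_R = C_{R0}(1−X) = 5.47×0.375 = 2.051 mol/dm³.
A CSTR operates uniformly at the exit composition, giving r_S = 0.8373 and r_T = 0.2707 (each k·C_R^n at C_R = 2.051).
Fraction of consumed R going to S: r_S/(r_S+r_T) = 0.7557.
C_S = 0.7557·C_{R0}·X = 0.7557×5.47×0.625 = 2.58 mol/dm³; Y_S = C_S/C_{R0} = 0.472.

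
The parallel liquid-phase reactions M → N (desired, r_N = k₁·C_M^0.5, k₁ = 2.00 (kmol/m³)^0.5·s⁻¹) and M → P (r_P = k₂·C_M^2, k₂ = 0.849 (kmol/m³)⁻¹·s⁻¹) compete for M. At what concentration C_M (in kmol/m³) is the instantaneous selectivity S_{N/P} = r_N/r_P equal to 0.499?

S_{N/P} = (k₁/k₂)·C_M^-1.5 ⇒ C_M = (S·k₂/k₁)^(1/(-1.5)).
= (0.499×0.849/2.00)^(-0.6667) = (0.2118)^(-0.6667) = 2.81 kmol/m³.

2.81 kmol/m³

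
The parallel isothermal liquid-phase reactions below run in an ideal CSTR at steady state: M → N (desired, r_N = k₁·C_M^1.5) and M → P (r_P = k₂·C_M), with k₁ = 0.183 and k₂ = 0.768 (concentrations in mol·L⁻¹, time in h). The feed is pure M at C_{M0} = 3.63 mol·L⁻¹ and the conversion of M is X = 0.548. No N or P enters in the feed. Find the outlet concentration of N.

0.465 mol·L⁻¹

Exit C_M = C_{M0}(1−X) = 3.63×0.452 = 1.641 mol·L⁻¹.
A CSTR operates uniformly at the exit composition, giving r_N = 0.3846 and r_P = 1.260 (each k·C_M^n at C_M = 1.641).
Fraction of consumed M going to N: r_N/(r_N+r_P) = 0.2338.
C_N = 0.2338·C_{M0}·X = 0.2338×3.63×0.548 = 0.465 mol·L⁻¹.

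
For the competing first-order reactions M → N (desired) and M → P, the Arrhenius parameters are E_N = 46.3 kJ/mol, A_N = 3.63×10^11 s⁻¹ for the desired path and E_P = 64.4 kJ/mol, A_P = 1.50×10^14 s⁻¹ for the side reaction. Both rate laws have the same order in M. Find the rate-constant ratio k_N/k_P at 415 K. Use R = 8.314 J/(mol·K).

With equal orders, S_{N/P} = k_N/k_P = (A_N/A_P)·exp[(E_P−E_N)/(RT)].
(E_P−E_N)/(RT) = (64.4−46.3)×10³/(8.314×415) = 18100/3450 = 5.246.
k_N/k_P = (3.63×10^11/1.50×10^14)·exp(5.246) = 0.002420 × 189.8 = 0.459.

0.459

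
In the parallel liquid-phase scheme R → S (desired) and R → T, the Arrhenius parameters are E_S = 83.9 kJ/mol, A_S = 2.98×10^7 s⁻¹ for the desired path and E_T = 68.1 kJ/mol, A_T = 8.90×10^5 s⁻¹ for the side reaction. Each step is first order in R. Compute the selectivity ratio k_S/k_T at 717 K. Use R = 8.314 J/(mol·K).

With equal orders, S_{S/T} = k_S/k_T = (A_S/A_T)·exp[(E_T−E_S)/(RT)].
(E_T−E_S)/(RT) = (68.1−83.9)×10³/(8.314×717) = -15800/5961 = -2.651.
k_S/k_T = (2.98×10^7/8.90×10^5)·exp(-2.651) = 33.48 × 0.07062 = 2.36.

2.36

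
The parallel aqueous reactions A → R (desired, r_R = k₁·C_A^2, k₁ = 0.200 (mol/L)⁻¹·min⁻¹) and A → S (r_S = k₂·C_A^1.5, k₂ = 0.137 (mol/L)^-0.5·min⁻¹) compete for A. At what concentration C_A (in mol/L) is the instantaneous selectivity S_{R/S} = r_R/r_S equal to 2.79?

3.65 mol/L

S_{R/S} = (k₁/k₂)·C_A^0.5 ⇒ C_A = (S·k₂/k₁)^(2).
= (2.79×0.137/0.200)^(2) = (1.911)^(2) = 3.65 mol/L.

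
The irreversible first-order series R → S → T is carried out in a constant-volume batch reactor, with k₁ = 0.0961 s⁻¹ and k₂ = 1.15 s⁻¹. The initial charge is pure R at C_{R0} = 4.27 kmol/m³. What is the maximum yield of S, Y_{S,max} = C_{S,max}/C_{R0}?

For a first-order series the maximum intermediate yield is C_{S,max}/C_{R0} = (k₁/k₂)^[k₂/(k₂−k₁)].
= (0.0961/1.15)^(1.15/(1.15−0.0961)) = (0.08357)^(1.091) = 0.06664.

0.0666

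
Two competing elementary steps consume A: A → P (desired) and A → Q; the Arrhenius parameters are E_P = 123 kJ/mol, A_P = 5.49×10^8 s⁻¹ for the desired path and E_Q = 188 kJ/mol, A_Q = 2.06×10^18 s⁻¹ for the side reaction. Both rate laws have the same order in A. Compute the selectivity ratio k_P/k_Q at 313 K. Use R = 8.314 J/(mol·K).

18.8

Since both paths have the same order in A, the concentration cancels and S_{P/Q} = k_P/k_Q = (A_P/A_Q)·exp[(E_Q−E_P)/(RT)].
(E_Q−E_P)/(RT) = (188−123)×10³/(8.314×313) = 65000/2602 = 24.98.
k_P/k_Q = (5.49×10^8/2.06×10^18)·exp(24.98) = 2.665×10^-10 × 7.044×10^10 = 18.8.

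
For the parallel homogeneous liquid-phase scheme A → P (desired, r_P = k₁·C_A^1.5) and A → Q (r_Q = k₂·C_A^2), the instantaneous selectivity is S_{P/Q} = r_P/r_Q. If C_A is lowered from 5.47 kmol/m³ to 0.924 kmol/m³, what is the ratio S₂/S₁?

S_{P/Q} = (k₁/k₂)·C_A^-0.5, so S₂/S₁ = (C_{A,2}/C_{A,1})^-0.5.
= (0.924/5.47)^(-0.5) = (0.1689)^(-0.5) = 2.43.
Selectivity toward P rises as C_A falls — low-concentration operation is favoured.

2.43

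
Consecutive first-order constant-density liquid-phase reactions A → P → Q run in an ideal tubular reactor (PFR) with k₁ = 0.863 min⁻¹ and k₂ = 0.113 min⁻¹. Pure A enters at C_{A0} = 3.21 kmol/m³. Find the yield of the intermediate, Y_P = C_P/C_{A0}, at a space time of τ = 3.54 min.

For first-order series with pure A initially, C_P(τ) = k₁C_{A0}/(k₂−k₁)·(e^(−k₁τ) − e^(−k₂τ)).
e^(−k₁τ) = e^(−0.863×3.54) = e^(−3.055) = 0.04712; e^(−k₂τ) = e^(−0.4000) = 0.6703.
C_P = 0.863×3.21/(0.113−0.863) × (0.04712−0.6703) = (-3.694)×(-0.6232) = 2.302 kmol/m³.
Y_P = C_P/C_{A0} = 2.302/3.21 = 0.717.

0.717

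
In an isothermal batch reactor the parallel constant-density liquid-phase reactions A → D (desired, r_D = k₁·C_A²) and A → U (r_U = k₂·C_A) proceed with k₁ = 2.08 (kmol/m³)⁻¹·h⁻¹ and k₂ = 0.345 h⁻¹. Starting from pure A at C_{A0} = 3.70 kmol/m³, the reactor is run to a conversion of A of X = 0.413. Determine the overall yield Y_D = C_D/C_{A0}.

C_A = C_{A0}(1−X) = 2.172 kmol/m³.
Along a PFR/batch, dC_U/dC_A = −r_U/(r_D+r_U) = −k₂/(k₂+k₁·C_A).
Integrating from C_{A0} to C_A: C_U = (0.345/2.08)·ln[(0.345+2.08·3.70)/(0.345+2.08·2.17)] = 0.1659·ln(8.041/4.863) = 0.08343 kmol/m³.
Then C_D = (C_{A0}−C_A) − C_U = 1.528 − 0.08343 = 1.445 kmol/m³.
Y_D = C_D/C_{A0} = 1.445/3.70 = 0.390.

0.390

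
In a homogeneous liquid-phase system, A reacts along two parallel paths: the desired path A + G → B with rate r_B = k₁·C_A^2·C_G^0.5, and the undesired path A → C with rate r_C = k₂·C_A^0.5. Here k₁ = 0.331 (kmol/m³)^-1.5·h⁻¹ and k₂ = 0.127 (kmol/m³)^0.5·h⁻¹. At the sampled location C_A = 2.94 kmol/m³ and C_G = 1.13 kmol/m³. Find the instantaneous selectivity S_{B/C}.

14.0

S_{B/C} = r_B/r_C = (k₁·C_A^2·C_G^0.5)/(k₂·C_A^0.5) = (k₁/k₂)·C_A^1.5·C_G^0.5.
= (0.331×2.940^2×1.130^0.5) / (0.127×2.940^0.5) = 3.041/0.2178 = 14.0.
Since the desired path is higher order in A, keeping C_A high (PFR or concentrated feed) favours B.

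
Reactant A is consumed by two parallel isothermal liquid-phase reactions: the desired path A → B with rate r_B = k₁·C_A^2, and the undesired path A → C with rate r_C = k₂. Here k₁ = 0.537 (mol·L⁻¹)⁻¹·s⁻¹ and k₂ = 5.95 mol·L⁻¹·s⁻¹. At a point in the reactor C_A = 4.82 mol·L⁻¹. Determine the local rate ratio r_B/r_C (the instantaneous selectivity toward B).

S_{B/C} = r_B/r_C = (k₁·C_A^2)/(k₂) = (k₁/k₂)·C_A^2.
= (0.537×4.820^2) / (5.95) = 12.48/5.950 = 2.10.
Since the desired path is higher order in A, keeping C_A high (PFR or concentrated feed) favours B.

2.10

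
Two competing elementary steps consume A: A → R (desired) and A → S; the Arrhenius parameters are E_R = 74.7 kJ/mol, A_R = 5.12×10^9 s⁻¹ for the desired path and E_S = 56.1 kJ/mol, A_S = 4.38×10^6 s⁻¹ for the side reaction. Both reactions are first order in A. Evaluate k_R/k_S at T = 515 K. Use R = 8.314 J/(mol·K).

Since both paths have the same order in A, the concentration cancels and S_{R/S} = k_R/k_S = (A_R/A_S)·exp[(E_S−E_R)/(RT)].
(E_S−E_R)/(RT) = (56.1−74.7)×10³/(8.314×515) = -18600/4282 = -4.344.
k_R/k_S = (5.12×10^9/4.38×10^6)·exp(-4.344) = 1169 × 0.01298 = 15.2.
Since E_R > E_S, raising the temperature improves selectivity toward R.

15.2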